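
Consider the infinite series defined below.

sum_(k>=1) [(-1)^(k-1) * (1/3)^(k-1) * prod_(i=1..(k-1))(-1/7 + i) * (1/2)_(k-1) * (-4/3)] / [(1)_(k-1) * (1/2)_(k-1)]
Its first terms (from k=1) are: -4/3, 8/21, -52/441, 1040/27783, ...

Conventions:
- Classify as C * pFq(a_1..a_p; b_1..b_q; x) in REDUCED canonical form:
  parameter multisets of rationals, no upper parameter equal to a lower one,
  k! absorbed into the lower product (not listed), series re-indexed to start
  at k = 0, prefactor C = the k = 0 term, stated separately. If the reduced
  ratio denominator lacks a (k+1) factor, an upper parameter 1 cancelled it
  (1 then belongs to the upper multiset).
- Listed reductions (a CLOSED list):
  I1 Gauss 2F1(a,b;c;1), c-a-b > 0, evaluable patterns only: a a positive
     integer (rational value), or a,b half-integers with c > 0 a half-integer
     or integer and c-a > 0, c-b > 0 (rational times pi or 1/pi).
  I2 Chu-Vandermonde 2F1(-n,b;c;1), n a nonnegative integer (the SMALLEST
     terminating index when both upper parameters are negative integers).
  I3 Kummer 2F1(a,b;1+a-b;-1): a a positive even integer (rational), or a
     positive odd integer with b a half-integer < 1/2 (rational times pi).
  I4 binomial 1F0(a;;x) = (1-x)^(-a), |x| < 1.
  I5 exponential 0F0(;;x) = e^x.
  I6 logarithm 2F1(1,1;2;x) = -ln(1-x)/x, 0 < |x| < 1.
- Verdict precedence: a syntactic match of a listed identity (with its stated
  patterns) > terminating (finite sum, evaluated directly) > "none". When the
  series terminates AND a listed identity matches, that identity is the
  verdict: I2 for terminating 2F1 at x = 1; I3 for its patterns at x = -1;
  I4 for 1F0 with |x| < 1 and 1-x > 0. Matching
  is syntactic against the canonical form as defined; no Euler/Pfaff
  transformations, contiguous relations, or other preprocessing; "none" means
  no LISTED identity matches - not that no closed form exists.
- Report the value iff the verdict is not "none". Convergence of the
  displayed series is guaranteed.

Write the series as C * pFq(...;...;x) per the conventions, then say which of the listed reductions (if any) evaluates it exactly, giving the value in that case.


Prefactor -4/3, argument -1/3: 1F0 with upper {6/7} over lower {-}. Verdict: the I4 binomial reduction fires (the 1F0 binomial series: exponent -6/7, x = -1/3). Exact value: (-4/3) * (4/3)^(-6/7).

Key observation: t_0 being -4/3, the (-1)^k factor (C = -4/3) folds into the argument's sign.
Adjacent-term ratio: r(k) = (-1/3) * (k+6/7) / [(k+1)] - rational in k, leading ratio (-1/3); with t_0 = -4/3, classification follows.


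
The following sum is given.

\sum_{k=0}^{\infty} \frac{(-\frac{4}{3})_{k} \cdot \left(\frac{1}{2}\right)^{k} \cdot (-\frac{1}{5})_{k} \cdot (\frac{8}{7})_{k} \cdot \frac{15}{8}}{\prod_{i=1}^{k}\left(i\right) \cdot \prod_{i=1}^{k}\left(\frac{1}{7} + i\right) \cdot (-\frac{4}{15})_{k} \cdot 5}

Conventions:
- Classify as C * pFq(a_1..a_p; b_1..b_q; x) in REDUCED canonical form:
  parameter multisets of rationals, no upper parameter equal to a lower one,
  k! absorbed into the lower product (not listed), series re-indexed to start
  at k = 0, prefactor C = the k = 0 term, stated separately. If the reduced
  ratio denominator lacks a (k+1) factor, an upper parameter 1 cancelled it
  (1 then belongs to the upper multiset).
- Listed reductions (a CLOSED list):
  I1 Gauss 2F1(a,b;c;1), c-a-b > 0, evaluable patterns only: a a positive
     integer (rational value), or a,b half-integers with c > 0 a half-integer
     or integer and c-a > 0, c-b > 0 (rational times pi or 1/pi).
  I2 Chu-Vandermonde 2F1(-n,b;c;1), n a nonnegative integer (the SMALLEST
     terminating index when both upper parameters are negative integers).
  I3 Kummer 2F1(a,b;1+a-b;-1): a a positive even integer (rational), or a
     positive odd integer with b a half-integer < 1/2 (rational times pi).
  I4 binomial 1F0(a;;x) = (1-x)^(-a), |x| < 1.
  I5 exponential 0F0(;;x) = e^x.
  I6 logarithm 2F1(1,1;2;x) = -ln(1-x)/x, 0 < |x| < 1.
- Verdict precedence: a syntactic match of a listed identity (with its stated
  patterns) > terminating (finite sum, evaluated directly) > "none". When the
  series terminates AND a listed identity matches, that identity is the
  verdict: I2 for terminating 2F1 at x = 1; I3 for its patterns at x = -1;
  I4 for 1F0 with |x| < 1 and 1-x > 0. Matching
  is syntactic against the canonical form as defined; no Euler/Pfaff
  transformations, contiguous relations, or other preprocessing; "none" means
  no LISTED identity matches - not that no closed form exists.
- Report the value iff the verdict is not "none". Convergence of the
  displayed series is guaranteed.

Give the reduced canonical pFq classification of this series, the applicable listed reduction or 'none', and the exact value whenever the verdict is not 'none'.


Structural cue: t_0 being \frac{3}{8}, the constant factors (C = 3/8) combine into one prefactor.
Step ratio: r(k) = \frac{1}{2} * (k-\frac{4}{3}) (k-\frac{1}{5}) / [(k-\frac{4}{15}) (k+1)] - poly over poly, x = \frac{1}{2} from leading terms; C = \frac{3}{8} at k = 0.

Canonical form: C = \frac{3}{8} times 2F1 with upper {-\frac{4}{3}, -\frac{1}{5}}, lower {-\frac{4}{15}}, x = \frac{1}{2}. Verdict: no listed reduction: x = \frac{1}{2} and upper {-\frac{4}{3}, -\frac{1}{5}} fail every I1-I6 pattern.


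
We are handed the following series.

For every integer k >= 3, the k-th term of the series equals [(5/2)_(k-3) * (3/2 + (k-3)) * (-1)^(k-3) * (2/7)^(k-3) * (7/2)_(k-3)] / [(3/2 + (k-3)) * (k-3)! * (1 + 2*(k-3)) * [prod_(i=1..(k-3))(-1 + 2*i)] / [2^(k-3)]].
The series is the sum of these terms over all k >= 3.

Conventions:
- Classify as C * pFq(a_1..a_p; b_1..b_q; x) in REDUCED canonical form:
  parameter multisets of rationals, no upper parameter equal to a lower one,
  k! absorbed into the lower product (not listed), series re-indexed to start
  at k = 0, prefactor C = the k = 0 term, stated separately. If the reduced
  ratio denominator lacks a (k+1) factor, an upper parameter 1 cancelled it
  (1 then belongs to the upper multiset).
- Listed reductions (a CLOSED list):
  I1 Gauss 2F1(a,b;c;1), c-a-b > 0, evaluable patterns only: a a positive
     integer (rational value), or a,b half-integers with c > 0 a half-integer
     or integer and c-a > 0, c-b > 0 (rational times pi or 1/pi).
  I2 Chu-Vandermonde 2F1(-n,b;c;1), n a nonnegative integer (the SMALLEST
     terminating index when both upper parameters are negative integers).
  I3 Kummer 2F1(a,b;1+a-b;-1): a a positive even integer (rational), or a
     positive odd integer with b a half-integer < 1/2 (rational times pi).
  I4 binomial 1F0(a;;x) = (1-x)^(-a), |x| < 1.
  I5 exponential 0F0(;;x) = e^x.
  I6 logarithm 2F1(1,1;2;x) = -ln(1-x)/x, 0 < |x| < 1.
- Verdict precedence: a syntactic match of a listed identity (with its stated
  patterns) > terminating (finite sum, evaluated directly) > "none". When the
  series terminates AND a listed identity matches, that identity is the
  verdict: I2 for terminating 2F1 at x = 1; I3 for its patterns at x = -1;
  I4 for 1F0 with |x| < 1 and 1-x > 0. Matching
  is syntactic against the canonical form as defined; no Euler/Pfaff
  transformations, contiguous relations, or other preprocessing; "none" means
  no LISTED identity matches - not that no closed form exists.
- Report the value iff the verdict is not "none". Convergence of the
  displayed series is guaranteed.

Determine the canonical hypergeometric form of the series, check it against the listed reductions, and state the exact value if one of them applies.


Prefactor 1, argument -2/7: 2F1 with upper {5/2, 7/2} over lower {3/2}. Verdict: none - this 2F1 at x = -2/7 matches no listed pattern, and upper {5/2, 7/2} holds no stopper.

Structural cue: with t_0 = 1, the (-1)^k factor (C = 1) folds into the argument's sign.
Term ratio: r(k) = (-2/7) * (k+5/2) (k+7/2) / [(k+3/2) (k+1)] - poly over poly, x = (-2/7) from leading terms; C = 1 at k = 0.


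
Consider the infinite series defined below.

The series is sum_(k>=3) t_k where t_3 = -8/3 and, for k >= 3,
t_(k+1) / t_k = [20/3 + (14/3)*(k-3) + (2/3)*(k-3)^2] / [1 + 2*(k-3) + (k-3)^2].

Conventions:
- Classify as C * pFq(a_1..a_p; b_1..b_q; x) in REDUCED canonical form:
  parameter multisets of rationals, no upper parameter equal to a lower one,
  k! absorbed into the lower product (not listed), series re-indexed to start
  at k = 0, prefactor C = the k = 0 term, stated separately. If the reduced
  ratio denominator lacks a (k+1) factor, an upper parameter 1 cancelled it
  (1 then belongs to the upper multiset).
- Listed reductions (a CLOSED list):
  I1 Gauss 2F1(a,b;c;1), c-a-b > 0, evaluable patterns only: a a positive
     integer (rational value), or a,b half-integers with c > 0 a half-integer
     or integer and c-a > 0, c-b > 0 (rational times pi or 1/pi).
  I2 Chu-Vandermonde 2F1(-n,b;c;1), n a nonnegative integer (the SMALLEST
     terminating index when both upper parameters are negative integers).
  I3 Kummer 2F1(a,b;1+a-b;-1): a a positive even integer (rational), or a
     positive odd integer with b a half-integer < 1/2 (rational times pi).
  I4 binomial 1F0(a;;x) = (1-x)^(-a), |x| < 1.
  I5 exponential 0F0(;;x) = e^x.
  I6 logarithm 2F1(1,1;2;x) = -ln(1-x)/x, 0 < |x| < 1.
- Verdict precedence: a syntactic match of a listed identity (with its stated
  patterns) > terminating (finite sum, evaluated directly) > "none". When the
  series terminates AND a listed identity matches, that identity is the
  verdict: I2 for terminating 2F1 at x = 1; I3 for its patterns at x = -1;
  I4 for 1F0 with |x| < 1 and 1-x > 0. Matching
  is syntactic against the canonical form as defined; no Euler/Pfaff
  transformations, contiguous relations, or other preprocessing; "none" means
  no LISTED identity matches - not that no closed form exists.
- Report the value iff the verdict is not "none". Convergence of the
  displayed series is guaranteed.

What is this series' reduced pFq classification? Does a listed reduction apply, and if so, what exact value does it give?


Classification (C = -8/3): 2F1 with upper {2, 5}, lower {1}, argument x = 2/3. Verdict: none. No listed pattern accepts 2F1(2, 5; 1; 2/3).

Structural cue: with t_0 = -8/3, factor the ratio over Q (prefactor -8/3): negated roots = parameters.
Term ratio: r(k) = (2/3) * (k+2) (k+5) / [(k+1) (k+1)] - poly over poly, x = (2/3) from leading terms; C = -8/3 at k = 0.


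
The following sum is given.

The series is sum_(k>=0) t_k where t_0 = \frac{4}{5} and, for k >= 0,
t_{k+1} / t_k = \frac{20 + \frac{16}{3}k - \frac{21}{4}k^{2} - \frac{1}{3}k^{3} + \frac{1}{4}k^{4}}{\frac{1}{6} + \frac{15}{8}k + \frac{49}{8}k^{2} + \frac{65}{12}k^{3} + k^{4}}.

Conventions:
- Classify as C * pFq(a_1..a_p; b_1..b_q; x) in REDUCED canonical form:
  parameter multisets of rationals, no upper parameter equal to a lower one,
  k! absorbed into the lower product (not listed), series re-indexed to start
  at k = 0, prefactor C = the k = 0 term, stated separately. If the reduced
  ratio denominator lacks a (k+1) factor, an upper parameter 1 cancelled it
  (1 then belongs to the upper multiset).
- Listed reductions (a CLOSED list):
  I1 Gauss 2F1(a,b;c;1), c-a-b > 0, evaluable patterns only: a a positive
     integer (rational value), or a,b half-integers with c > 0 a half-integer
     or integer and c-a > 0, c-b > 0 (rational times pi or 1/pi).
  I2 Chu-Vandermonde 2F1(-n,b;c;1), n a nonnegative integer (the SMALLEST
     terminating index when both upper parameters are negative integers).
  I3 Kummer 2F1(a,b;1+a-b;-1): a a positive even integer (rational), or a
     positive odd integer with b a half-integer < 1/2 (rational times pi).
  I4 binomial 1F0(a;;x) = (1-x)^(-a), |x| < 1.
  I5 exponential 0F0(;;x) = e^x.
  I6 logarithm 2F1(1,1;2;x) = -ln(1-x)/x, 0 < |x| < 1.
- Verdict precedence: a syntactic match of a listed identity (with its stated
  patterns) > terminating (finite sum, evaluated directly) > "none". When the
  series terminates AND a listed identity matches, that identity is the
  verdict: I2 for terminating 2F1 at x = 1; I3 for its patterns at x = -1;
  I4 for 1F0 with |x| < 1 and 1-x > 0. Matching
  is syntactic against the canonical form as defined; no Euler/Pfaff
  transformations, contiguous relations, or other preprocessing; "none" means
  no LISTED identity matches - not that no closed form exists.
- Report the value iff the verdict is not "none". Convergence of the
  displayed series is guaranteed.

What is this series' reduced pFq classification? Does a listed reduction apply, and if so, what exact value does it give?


At argument \frac{1}{4}: a 3F2 with upper {-4, -3, \frac{5}{3}}, lower {\frac{1}{6}, \frac{1}{4}}, scaled by C = \frac{4}{5}. Verdict: terminating - upper -3 stops the sum at k = 3; the 4 terms are added exactly. Exact value: \frac{334372}{1365}.

The tell: with t_0 = \frac{4}{5}, factor the ratio over Q (C = 4/5): negated roots = parameters.
Step ratio: r(k) = \frac{1}{4} * (k-4) (k-3) (k+\frac{5}{3}) / [(k+\frac{1}{6}) (k+\frac{1}{4}) (k+1)] - poly over poly, x = \frac{1}{4} from leading terms; C = \frac{4}{5} at k = 0.


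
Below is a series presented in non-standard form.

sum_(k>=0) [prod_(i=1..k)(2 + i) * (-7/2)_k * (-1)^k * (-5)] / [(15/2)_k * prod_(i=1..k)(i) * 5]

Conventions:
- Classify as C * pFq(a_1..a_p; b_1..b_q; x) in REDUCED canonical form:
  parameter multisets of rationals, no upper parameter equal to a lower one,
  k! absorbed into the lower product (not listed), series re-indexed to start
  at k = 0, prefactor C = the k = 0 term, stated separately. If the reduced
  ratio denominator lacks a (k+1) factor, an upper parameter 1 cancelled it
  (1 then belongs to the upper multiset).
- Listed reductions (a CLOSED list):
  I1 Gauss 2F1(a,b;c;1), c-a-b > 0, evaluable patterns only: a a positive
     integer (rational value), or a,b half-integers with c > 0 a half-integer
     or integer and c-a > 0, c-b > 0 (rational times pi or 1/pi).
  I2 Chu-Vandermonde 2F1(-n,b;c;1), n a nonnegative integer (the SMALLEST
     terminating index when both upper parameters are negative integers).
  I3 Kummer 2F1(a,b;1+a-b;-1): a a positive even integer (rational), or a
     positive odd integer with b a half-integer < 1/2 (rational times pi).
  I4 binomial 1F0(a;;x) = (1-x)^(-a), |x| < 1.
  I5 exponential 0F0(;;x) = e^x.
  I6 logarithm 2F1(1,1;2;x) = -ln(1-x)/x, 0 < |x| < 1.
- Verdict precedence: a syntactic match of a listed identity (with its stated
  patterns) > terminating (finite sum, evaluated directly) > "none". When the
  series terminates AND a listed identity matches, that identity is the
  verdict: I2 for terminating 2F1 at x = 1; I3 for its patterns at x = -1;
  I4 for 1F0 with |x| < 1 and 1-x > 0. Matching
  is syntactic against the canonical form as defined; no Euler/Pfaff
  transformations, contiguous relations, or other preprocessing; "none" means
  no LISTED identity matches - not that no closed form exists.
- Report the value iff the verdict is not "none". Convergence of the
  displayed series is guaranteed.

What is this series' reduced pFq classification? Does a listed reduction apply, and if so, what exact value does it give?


Classification (C = -1): 2F1 with upper {-7/2, 3}, lower {15/2}, argument x = -1. Verdict: Kummer (I3) matches (x = -1; c = 15/2 equals 1+a-b for upper {-7/2, 3}: listed pattern). Its exact value is (-9009/8192) * pi.

The tell: t_0 = -1 here, and the product of the first k integers (prefactor -1) is k!.
Step ratio: r(k) = (-1) * (k-7/2) (k+3) / [(k+15/2) (k+1)] - rational; roots negated = parameters, x = (-1), C = -1.


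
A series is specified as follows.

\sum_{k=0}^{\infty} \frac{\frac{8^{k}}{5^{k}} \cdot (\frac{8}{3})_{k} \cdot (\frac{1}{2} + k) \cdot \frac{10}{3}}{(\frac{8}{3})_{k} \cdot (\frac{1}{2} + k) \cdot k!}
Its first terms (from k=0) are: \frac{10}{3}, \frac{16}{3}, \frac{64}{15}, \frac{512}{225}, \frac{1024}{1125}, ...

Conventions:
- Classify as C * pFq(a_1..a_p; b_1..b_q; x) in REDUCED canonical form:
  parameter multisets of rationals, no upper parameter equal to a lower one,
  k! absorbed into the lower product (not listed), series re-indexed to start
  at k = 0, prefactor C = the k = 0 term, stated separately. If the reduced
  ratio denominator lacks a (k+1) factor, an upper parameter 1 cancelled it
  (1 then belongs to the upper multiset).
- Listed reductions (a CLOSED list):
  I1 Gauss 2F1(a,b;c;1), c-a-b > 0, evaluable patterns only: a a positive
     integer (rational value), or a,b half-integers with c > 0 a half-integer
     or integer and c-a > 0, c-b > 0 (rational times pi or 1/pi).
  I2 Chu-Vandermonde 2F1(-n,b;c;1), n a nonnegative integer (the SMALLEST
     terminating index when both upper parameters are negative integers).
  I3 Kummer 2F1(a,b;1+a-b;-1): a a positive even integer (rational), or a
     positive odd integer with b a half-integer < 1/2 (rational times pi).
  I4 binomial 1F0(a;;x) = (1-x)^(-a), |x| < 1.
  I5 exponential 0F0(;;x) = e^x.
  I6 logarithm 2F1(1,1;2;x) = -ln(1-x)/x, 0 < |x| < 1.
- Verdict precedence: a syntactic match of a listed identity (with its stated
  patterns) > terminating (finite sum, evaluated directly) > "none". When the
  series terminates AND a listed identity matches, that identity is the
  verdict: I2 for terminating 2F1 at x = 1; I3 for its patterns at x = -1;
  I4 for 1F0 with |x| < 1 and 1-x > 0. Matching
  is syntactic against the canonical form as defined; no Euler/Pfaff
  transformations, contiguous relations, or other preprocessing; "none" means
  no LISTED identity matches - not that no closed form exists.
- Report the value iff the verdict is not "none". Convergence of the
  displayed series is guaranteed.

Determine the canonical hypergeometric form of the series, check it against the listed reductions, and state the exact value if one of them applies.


Prefactor \frac{10}{3}, argument \frac{8}{5}: 0F0 with upper {-} over lower {-}. Verdict at x = \frac{8}{5}: the I5 exponential reduction matches (the 0F0 exponential series at x = \frac{8}{5}). Sum: \frac{10}{3} \cdot e^{\frac{8}{5}}.

Structural cue: x = \frac{8}{5} and the parameter 8/3 appears in both the upper and lower lists and cancels (alongside the other common factor).
Step ratio: r(k) = \frac{8}{5} * 1 / [(k+1)] - rational in k, leading ratio \frac{8}{5}; with t_0 = \frac{10}{3}, classification follows.


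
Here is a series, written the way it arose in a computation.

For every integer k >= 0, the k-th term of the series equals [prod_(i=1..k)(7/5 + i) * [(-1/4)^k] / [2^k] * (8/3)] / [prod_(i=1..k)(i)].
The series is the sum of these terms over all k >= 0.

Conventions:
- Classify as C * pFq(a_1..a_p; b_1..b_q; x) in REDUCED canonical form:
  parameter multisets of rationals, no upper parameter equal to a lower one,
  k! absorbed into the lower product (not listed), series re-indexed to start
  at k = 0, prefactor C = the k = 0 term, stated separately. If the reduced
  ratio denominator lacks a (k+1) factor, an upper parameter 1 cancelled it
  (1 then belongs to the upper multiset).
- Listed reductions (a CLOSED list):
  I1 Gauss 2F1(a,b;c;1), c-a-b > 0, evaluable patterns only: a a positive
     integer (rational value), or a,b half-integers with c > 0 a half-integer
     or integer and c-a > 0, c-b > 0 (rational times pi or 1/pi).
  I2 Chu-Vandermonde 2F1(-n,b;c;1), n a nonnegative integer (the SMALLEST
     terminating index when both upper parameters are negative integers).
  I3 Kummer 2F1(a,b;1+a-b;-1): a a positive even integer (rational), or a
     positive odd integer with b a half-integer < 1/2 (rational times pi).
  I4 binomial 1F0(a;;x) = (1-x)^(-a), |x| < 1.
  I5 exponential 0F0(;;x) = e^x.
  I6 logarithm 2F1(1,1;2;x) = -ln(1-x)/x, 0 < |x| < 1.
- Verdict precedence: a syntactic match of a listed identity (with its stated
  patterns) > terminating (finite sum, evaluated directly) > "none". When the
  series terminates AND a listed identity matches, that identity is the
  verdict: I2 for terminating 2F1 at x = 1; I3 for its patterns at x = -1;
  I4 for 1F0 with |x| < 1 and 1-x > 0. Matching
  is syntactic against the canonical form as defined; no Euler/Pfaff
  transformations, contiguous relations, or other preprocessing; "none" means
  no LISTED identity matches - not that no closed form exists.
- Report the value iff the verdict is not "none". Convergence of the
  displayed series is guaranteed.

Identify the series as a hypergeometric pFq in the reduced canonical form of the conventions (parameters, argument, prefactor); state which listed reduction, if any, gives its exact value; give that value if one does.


Structural cue: t_0 being 8/3, the running product (C = 8/3, x = -1/8) telescopes to a rising factorial.
Consecutive-term ratio: r(k) = (-1/8) * (k+12/5) / [(k+1)] - rational in k, leading ratio (-1/8); with t_0 = 8/3, classification follows.

x = -1/8 here; the reduced form reads 1F0, upper {12/5}, lower {-}, C = 8/3. Verdict: this is binomial (I4) (the 1F0 binomial series: exponent -12/5, x = -1/8). Exact value: (8/3) * (9/8)^(-12/5).


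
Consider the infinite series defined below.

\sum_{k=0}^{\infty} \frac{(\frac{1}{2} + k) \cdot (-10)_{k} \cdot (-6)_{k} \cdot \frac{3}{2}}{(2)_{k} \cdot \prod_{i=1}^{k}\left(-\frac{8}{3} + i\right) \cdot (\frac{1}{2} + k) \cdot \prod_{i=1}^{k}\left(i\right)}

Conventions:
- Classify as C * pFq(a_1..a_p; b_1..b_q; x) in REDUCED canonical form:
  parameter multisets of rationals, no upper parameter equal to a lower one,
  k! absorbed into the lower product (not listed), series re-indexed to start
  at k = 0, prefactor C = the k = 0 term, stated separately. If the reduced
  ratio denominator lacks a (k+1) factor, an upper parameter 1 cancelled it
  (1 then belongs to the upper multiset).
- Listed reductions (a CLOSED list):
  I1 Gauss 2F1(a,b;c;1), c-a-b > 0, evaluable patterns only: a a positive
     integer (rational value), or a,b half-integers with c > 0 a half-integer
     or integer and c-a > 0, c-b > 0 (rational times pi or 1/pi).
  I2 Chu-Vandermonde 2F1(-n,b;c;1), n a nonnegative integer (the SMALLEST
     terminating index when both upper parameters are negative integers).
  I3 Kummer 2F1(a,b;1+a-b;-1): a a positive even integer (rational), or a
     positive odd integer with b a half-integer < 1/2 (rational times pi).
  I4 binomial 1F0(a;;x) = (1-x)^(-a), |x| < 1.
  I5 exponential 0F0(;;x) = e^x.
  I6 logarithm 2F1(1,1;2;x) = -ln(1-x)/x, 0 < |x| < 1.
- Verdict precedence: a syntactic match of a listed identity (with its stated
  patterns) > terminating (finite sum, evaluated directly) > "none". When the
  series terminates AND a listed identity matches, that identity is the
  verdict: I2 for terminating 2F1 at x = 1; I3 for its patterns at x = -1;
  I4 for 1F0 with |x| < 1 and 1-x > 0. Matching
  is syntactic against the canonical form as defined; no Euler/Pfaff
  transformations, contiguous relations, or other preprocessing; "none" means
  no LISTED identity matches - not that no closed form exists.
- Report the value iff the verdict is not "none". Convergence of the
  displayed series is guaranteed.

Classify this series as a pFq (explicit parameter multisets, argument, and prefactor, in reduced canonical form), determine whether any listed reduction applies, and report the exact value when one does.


At argument 1: a 2F2 with upper {-10, -6}, lower {-\frac{5}{3}, 2}, scaled by C = \frac{3}{2}. Verdict: terminating - upper parameter -6 makes this a finite sum (last index 6), evaluated exactly. Sum: \frac{2778519}{560}.

Structural cue: x = 1 and the factor k + 1/2 cancels (top and bottom), leaving C = 3/2.
Adjacent-term ratio: r(k) = 1 * (k-10) (k-6) / [(k-\frac{5}{3}) (k+2) (k+1)] - rational in k, leading ratio 1; with t_0 = \frac{3}{2}, classification follows.


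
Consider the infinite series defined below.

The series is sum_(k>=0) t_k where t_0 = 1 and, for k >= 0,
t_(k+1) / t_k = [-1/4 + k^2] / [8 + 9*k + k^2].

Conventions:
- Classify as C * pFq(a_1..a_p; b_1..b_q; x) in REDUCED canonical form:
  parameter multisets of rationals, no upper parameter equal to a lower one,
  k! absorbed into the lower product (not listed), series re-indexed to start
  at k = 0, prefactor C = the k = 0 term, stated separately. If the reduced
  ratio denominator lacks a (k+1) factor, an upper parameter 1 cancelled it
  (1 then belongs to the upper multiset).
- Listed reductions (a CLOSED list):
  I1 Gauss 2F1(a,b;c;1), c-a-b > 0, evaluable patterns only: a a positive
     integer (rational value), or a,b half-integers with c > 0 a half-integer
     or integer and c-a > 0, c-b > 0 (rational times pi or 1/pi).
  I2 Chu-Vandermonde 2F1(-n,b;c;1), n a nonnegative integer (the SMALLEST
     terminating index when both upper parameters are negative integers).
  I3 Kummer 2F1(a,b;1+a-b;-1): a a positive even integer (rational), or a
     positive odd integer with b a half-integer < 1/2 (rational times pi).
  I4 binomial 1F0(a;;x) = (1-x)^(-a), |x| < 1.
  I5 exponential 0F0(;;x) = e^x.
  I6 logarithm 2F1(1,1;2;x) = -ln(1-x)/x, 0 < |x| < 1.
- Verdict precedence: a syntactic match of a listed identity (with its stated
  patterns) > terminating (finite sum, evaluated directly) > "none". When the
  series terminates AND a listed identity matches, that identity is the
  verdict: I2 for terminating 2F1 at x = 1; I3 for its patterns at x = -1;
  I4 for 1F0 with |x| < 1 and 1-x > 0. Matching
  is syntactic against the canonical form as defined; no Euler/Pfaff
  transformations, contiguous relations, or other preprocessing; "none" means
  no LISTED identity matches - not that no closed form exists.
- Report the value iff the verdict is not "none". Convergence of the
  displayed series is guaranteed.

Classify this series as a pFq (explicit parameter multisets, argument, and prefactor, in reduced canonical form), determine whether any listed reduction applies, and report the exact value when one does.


Canonical form: C = 1 times 2F1 with upper {-1/2, 1/2}, lower {8}, x = 1. Verdict: the half-integer Gauss pattern (I1) matches (x = 1; upper {-1/2, 1/2} half-integers, c = 8 in the evaluable pattern). Its exact value is (8388608/2760615) / pi.

Key observation: t_0 = 1 here, and factor the ratio over Q (C = 1, x = 1): negated roots = parameters.
Term ratio: r(k) = 1 * (k-1/2) (k+1/2) / [(k+8) (k+1)] - rational in k. x = 1; t_0 = 1; negate the roots.


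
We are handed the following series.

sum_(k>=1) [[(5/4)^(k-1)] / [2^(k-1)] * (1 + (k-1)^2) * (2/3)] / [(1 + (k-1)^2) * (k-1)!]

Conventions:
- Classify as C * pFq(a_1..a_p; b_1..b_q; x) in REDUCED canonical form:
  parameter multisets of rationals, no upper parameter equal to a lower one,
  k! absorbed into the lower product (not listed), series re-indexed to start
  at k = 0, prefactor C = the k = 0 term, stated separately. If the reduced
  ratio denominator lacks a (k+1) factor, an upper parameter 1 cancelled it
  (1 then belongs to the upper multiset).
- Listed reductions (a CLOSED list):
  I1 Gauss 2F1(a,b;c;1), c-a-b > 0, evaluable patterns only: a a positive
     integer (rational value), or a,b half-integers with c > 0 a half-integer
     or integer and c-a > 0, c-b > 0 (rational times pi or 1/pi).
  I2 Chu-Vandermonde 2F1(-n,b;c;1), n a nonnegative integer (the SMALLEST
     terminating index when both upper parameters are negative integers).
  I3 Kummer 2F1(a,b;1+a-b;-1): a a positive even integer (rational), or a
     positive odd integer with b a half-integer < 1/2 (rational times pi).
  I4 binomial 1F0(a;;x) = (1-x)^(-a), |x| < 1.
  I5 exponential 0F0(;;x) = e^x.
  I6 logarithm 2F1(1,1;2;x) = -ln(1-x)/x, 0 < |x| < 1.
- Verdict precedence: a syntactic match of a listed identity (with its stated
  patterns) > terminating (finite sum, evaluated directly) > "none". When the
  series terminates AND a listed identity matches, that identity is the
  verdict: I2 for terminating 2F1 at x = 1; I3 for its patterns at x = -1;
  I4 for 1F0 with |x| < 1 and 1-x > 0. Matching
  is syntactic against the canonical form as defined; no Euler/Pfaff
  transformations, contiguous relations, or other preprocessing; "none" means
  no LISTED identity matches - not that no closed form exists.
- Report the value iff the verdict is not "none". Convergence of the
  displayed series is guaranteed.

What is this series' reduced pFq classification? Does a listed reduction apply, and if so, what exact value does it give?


With C = 2/3: the canonical form is 0F0(-; -; 5/8). Verdict: exponential (I5) fires (the 0F0 exponential series at x = 5/8). Value: (2/3) * e^(5/8).

Key observation: from the first term 2/3: the two k-th powers (C = 2/3, x = 5/8) combine into one argument.
Ratio: r(k) = (5/8) * 1 / [(k+1)] - rational; roots negated = parameters, x = (5/8), C = 2/3.


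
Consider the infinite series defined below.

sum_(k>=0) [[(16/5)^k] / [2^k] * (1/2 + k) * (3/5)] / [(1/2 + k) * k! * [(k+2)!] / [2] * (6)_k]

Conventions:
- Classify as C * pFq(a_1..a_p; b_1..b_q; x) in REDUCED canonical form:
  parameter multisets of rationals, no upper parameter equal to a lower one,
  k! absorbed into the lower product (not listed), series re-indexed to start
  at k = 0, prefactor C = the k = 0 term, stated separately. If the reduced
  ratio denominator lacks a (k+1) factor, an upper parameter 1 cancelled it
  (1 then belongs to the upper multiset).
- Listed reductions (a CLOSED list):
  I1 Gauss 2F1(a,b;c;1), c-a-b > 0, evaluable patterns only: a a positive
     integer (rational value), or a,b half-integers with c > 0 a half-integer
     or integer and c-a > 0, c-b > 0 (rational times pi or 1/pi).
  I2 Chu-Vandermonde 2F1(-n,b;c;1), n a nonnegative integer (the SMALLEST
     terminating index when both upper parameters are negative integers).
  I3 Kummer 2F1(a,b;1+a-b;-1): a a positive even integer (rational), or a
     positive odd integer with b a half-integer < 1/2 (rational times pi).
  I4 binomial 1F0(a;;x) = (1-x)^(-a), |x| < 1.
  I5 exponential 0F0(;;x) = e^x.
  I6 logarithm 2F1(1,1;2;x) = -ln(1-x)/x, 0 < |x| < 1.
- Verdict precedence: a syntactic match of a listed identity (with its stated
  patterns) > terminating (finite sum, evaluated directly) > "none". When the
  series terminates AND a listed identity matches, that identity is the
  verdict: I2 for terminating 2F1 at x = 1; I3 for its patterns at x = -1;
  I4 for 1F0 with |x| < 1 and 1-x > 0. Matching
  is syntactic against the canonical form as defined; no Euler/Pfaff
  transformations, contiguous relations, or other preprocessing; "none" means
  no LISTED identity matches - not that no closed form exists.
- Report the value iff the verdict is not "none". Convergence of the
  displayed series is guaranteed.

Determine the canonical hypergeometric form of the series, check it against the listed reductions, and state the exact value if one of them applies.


Structural cue: with t_0 = 3/5, the two k-th powers (C = 3/5) combine into one argument.
Adjacent-term ratio: r(k) = (8/5) * 1 / [(k+3) (k+6) (k+1)] ; factor over Q: parameters, x = (8/5), and C = 3/5.

Reduced: x = 8/5, 0F2, upper = {-}, lower = {3, 6}, C = 3/5. Verdict: none - this 0F2 at x = 8/5 matches no listed pattern, and upper {-} holds no stopper.


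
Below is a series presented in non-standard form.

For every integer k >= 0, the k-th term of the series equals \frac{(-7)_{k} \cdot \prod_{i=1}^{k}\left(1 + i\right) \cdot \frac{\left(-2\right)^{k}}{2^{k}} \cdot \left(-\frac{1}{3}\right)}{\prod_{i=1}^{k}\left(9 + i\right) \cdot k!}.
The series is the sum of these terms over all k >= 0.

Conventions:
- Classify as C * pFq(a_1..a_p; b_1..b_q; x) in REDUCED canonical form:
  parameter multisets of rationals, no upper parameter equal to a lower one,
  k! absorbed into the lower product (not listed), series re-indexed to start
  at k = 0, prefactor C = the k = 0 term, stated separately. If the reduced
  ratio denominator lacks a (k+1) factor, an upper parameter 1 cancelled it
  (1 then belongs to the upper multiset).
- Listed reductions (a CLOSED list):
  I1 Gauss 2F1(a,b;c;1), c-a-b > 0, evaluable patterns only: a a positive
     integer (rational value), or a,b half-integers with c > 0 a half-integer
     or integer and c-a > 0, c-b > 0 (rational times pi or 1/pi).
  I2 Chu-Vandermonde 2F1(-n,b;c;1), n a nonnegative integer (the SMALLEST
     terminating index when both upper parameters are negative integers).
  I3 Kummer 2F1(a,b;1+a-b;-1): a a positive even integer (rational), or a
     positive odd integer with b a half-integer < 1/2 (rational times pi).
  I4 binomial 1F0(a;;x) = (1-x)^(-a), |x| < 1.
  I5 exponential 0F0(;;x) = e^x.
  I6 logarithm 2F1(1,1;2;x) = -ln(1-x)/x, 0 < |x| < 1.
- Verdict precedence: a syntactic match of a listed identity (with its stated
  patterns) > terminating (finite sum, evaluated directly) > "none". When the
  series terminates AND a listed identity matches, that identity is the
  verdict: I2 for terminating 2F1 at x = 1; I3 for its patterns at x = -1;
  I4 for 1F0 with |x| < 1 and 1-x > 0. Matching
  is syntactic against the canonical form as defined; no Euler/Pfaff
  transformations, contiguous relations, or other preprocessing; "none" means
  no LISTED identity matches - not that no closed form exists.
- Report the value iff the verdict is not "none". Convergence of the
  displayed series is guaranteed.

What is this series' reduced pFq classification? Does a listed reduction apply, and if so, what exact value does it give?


Canonical form: C = -\frac{1}{3} times 2F1 with upper {-7, 2}, lower {10}, x = -1. Verdict: Kummer's theorem (I3) fires (x = -1; c = 10 equals 1+a-b for upper {-7, 2}: listed pattern). Value: -\frac{3}{2}.

The tell: x = -1 and the lower running product (prefactor -1/3) is a rising factorial.
Ratio: r(k) = -1 * (k-7) (k+2) / [(k+10) (k+1)] - poly over poly, x = -1 from leading terms; C = -\frac{1}{3} at k = 0.


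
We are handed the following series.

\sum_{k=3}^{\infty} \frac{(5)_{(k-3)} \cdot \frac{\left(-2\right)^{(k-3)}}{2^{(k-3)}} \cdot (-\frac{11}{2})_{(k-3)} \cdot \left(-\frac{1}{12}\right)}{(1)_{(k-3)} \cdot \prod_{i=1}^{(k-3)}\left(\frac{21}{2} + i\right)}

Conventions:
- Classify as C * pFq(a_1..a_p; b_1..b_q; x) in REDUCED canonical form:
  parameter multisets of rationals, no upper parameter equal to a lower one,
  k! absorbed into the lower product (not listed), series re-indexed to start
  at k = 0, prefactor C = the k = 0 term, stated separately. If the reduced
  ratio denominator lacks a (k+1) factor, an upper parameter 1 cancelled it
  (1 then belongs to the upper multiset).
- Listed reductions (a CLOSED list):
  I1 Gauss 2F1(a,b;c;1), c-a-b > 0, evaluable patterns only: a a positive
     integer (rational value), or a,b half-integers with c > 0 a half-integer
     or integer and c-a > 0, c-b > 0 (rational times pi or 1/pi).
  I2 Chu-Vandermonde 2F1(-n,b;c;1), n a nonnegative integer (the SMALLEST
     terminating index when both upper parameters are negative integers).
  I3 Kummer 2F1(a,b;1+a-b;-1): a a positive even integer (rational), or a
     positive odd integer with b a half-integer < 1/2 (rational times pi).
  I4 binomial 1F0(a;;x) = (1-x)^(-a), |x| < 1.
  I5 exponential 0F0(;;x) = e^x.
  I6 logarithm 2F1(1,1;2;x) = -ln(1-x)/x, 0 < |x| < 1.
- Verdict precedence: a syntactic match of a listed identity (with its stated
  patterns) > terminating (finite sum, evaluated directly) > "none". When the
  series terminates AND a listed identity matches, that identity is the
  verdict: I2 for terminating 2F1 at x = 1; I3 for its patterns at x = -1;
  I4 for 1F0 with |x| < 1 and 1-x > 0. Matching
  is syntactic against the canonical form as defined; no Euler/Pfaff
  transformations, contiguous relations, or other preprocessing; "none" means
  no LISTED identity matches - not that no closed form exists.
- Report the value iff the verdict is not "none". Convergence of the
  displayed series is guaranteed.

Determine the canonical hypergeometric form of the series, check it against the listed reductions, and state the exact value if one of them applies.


At argument -1: a 2F1 with upper {-\frac{11}{2}, 5}, lower {\frac{23}{2}}, scaled by C = -\frac{1}{12}. Verdict (x = -1): the Kummer evaluation I3 applies (x = -1; c = \frac{23}{2} equals 1+a-b for upper {-\frac{11}{2}, 5}: listed pattern). Exact value: \left(-\frac{14549535}{67108864}\right) \cdot \pi.

Structural cue: from the first term -\frac{1}{12}: the lower running product (prefactor -1/12) is a rising factorial.
Consecutive-term ratio: r(k) = -1 * (k-\frac{11}{2}) (k+5) / [(k+\frac{23}{2}) (k+1)] - poly over poly, x = -1 from leading terms; C = -\frac{1}{12} at k = 0.


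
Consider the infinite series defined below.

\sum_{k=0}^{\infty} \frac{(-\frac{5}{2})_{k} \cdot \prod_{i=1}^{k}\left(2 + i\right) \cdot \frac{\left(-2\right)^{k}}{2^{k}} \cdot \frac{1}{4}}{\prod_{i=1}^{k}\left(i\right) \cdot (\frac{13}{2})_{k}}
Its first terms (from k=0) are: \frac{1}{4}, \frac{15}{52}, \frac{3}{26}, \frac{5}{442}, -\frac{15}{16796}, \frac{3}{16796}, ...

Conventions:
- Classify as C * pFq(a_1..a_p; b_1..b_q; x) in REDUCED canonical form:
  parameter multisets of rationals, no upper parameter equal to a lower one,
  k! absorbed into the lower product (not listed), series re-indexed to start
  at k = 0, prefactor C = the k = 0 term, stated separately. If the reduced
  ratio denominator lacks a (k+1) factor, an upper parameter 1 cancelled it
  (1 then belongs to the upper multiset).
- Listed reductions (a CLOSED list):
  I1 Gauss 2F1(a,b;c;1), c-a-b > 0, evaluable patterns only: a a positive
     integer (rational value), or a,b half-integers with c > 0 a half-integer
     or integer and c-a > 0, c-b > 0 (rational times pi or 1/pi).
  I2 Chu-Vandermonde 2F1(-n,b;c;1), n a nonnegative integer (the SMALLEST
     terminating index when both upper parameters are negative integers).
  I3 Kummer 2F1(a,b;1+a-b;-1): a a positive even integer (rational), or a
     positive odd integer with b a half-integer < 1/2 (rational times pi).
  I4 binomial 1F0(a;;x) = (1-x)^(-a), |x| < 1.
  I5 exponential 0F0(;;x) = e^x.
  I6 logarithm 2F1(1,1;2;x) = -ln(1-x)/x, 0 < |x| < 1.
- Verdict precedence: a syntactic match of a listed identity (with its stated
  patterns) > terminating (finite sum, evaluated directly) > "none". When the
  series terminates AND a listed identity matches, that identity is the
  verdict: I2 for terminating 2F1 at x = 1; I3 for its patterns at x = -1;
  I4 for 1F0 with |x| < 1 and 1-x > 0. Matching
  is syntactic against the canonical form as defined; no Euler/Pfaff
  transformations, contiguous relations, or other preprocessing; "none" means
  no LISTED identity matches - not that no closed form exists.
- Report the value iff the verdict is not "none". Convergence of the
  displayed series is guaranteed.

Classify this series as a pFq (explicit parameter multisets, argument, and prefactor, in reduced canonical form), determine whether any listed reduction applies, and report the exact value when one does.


Canonical form: C = \frac{1}{4} times 2F1 with upper {-\frac{5}{2}, 3}, lower {\frac{13}{2}}, x = -1. Verdict: this is the Kummer evaluation I3 (x = -1; c = \frac{13}{2} equals 1+a-b for upper {-\frac{5}{2}, 3}: listed pattern). Value: \frac{3465}{16384} \cdot \pi.

The tell: x = -1 and the running product (C = 1/4) telescopes to a rising factorial.
Term ratio: r(k) = -1 * (k-\frac{5}{2}) (k+3) / [(k+\frac{13}{2}) (k+1)] ; factor over Q: parameters, x = -1, and C = \frac{1}{4}.


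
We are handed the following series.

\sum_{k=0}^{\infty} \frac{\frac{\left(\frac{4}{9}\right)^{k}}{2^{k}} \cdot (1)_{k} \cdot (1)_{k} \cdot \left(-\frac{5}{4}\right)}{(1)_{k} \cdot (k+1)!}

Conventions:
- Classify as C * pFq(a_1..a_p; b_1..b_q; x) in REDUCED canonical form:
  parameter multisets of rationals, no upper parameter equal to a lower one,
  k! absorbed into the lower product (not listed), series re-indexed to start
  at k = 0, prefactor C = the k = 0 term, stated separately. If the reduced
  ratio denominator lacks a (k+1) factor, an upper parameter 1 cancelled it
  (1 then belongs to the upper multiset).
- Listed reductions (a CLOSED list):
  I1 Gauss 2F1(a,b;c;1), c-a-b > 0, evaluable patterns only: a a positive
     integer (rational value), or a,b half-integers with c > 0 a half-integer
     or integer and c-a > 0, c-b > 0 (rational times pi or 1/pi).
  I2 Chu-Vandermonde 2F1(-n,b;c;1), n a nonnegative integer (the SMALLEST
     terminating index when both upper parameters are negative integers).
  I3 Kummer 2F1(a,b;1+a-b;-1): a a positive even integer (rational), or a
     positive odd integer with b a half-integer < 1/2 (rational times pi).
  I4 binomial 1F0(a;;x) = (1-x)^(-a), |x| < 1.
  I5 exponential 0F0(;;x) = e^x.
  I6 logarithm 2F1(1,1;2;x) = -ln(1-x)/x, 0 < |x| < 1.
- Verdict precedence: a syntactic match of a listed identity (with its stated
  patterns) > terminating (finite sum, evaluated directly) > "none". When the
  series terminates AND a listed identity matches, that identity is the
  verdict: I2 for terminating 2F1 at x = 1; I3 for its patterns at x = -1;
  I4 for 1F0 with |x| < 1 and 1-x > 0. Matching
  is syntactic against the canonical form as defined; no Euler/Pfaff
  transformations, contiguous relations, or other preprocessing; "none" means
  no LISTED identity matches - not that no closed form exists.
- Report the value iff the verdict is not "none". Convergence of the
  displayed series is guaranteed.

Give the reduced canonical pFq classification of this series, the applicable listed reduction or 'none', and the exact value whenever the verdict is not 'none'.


Canonical form: C = -\frac{5}{4} times 2F1 with upper {1, 1}, lower {2}, x = \frac{2}{9}. Verdict (x = \frac{2}{9}): the I6 logarithm reduction applies (the logarithm: parameters (1,1;2), x = \frac{2}{9}). Hence: \frac{45}{8} \cdot \ln\left(\frac{7}{9}\right).

Key step: t_0 being -\frac{5}{4}, (1)_k (C = -5/4, x = 2/9) is k! itself.
Consecutive-term ratio: r(k) = \frac{2}{9} * (k+1) (k+1) / [(k+2) (k+1)] - rational; roots negated = parameters, x = \frac{2}{9}, C = -\frac{5}{4}.
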